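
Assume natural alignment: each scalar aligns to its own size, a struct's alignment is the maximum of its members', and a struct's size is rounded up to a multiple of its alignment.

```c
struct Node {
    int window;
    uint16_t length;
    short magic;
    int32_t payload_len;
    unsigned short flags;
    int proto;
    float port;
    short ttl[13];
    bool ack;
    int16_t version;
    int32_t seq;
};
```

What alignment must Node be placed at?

4

member alignments: window=4, length=2, magic=2, payload_len=4, flags=2, proto=4, port=4, ttl=2, ack=1, version=2, seq=4
max = 4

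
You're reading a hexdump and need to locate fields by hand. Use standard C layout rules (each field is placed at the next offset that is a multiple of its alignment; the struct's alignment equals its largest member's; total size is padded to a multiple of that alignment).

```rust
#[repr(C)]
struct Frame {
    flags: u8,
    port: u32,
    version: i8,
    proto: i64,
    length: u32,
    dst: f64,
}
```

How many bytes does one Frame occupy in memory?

@0: flags [1B, align 1] → 1
+3 pad (align 4)
@4: port [4B, align 4] → 8
@8: version [1B, align 1] → 9
+7 pad (align 8)
@16: proto [8B, align 8] → 24
@24: length [4B, align 4] → 28
+4 pad (align 8)
@32: dst [8B, align 8] → 40
size 40, align 8

40 bytes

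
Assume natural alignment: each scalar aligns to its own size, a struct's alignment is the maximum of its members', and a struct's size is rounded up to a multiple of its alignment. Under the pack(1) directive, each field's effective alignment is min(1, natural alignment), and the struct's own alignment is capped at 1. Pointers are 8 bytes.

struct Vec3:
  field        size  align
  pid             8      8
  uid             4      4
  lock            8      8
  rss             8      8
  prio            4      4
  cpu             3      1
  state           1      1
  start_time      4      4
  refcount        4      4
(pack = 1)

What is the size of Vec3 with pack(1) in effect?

44

pid at 0 (size 8, align 1) → ends 8
uid at 8 (size 4, align 1) → ends 12
lock at 12 (size 8, align 1) → ends 20
rss at 20 (size 8, align 1) → ends 28
prio at 28 (size 4, align 1) → ends 32
cpu at 32 (size 3, align 1) → ends 35
state at 35 (size 1, align 1) → ends 36
start_time at 36 (size 4, align 1) → ends 40
refcount at 40 (size 4, align 1) → ends 44
total 44 bytes, alignment 1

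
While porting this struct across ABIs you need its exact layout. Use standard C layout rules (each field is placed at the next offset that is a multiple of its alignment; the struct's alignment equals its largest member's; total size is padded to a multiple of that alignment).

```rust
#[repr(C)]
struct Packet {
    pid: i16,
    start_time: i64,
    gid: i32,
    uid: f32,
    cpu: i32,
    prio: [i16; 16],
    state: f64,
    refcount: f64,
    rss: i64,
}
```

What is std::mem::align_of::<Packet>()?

member alignments: pid=2, start_time=8, gid=4, uid=4, cpu=4, prio=2, state=8, refcount=8, rss=8
max = 8

8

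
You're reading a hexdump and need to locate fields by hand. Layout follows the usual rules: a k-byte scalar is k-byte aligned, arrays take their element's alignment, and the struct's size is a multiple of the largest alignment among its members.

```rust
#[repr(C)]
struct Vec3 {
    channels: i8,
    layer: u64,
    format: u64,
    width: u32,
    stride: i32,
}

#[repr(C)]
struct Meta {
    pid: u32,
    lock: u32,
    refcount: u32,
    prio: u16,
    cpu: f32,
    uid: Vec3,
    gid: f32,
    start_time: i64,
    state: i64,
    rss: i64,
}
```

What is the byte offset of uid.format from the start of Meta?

40

Vec3: channels at 0 (size 1, align 1) → ends 1; pad 7 to align 8 for layer; layer at 8 (size 8, align 8) → ends 16; format at 16 (size 8, align 8) → ends 24; width at 24 (size 4, align 4) → ends 28; stride at 28 (size 4, align 4) → ends 32; total 32 bytes, alignment 8
pid at 0 (size 4, align 4) → ends 4
lock at 4 (size 4, align 4) → ends 8
refcount at 8 (size 4, align 4) → ends 12
prio at 12 (size 2, align 2) → ends 14
pad 2 to align 4 for cpu
cpu at 16 (size 4, align 4) → ends 20
pad 4 to align 8 for uid
uid at 24 (size 32, align 8) → ends 56
within Vec3: format at 16
24 + 16 = 40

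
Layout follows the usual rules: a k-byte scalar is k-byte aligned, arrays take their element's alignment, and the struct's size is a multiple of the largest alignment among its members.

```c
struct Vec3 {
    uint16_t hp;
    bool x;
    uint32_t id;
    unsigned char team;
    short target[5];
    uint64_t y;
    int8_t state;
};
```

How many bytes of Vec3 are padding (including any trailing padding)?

hp at 0 (size 2, align 2) → ends 2
x at 2 (size 1, align 1) → ends 3
pad 1 to align 4 for id
id at 4 (size 4, align 4) → ends 8
team at 8 (size 1, align 1) → ends 9
pad 1 to align 2 for target
target at 10 (size 10, align 2) → ends 20
pad 4 to align 8 for y
y at 24 (size 8, align 8) → ends 32
state at 32 (size 1, align 1) → ends 33
tail pad 7 to reach multiple of 8
total 40 bytes, alignment 8
data bytes 27, size 40 → padding 13

13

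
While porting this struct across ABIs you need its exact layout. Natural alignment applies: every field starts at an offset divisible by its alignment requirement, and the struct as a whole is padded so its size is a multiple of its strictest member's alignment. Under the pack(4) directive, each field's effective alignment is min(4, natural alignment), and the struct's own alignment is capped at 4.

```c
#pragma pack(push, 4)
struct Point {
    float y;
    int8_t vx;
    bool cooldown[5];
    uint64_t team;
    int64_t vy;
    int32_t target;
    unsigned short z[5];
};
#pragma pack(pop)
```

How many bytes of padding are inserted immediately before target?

0

y at 0 (size 4, align 4) → ends 4
vx at 4 (size 1, align 1) → ends 5
cooldown at 5 (size 5, align 1) → ends 10
pad 2 to align 4 for team
team at 12 (size 8, align 4) → ends 20
vy at 20 (size 8, align 4) → ends 28
target at 28 (size 4, align 4) → ends 32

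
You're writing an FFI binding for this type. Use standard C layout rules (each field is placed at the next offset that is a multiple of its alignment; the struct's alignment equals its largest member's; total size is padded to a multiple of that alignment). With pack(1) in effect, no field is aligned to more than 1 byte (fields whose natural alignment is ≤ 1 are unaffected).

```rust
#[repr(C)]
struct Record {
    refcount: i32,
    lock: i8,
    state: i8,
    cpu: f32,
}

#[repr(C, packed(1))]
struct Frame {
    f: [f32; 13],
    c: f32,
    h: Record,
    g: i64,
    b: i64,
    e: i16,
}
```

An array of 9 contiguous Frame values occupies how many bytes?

774

Record: @0: refcount [4B, align 4] → 4; @4: lock [1B, align 1] → 5; @5: state [1B, align 1] → 6; +2 pad (align 4); @8: cpu [4B, align 4] → 12; size 12, align 4
@0: f [52B, align 1] → 52
@52: c [4B, align 1] → 56
@56: h [12B, align 1] → 68
@68: g [8B, align 1] → 76
@76: b [8B, align 1] → 84
@84: e [2B, align 1] → 86
size 86, align 1
array of 9: 9 × 86 = 774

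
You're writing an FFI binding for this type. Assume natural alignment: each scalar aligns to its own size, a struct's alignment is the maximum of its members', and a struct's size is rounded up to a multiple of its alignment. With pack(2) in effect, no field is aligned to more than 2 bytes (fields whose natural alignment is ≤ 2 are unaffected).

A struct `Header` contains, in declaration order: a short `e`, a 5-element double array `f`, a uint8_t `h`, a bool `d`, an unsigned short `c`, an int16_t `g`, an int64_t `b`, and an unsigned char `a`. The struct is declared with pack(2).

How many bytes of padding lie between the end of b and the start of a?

@0: e [2B, align 2] → 2
@2: f [40B, align 2] → 42
@42: h [1B, align 1] → 43
@43: d [1B, align 1] → 44
@44: c [2B, align 2] → 46
@46: g [2B, align 2] → 48
@48: b [8B, align 2] → 56
@56: a [1B, align 1] → 57

0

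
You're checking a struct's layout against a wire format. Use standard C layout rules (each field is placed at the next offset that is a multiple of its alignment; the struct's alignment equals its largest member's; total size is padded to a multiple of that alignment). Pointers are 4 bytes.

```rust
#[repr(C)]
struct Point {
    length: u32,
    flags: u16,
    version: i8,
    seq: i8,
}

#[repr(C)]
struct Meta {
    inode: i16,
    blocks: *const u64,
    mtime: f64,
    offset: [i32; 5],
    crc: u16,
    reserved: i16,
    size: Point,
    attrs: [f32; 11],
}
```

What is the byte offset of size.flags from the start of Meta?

Point: @0: length [4B, align 4] → 4; @4: flags [2B, align 2] → 6; @6: version [1B, align 1] → 7; @7: seq [1B, align 1] → 8; size 8, align 4
@0: inode [2B, align 2] → 2
+2 pad (align 4)
@4: blocks [4B, align 4] → 8
@8: mtime [8B, align 8] → 16
@16: offset [20B, align 4] → 36
@36: crc [2B, align 2] → 38
@38: reserved [2B, align 2] → 40
@40: size [8B, align 4] → 48
within Point: flags at 4
40 + 4 = 44

44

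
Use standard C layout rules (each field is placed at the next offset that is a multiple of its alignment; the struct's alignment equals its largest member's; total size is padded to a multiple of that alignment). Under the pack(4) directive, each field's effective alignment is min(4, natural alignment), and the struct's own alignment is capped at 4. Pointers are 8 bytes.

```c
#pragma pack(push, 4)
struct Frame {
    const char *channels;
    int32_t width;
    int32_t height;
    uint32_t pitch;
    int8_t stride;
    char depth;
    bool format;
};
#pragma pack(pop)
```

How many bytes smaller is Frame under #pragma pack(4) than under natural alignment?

natural layout:
  channels at 0 (size 8, align 8) → ends 8
  width at 8 (size 4, align 4) → ends 12
  height at 12 (size 4, align 4) → ends 16
  pitch at 16 (size 4, align 4) → ends 20
  stride at 20 (size 1, align 1) → ends 21
  depth at 21 (size 1, align 1) → ends 22
  format at 22 (size 1, align 1) → ends 23
  tail pad 1 to reach multiple of 8
  total 24 bytes, alignment 8
packed(4) layout:
  channels at 0 (size 8, align 4) → ends 8
  width at 8 (size 4, align 4) → ends 12
  height at 12 (size 4, align 4) → ends 16
  pitch at 16 (size 4, align 4) → ends 20
  stride at 20 (size 1, align 1) → ends 21
  depth at 21 (size 1, align 1) → ends 22
  format at 22 (size 1, align 1) → ends 23
  tail pad 1 to reach multiple of 4
  total 24 bytes, alignment 4
24 − 24 = 0

0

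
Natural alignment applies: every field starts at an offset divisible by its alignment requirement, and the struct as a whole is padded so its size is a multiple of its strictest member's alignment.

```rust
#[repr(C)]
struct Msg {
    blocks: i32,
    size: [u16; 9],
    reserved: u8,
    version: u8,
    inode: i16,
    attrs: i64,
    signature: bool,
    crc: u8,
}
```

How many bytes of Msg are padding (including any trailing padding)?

12

blocks at 0 (size 4, align 4) → ends 4
size at 4 (size 18, align 2) → ends 22
reserved at 22 (size 1, align 1) → ends 23
version at 23 (size 1, align 1) → ends 24
inode at 24 (size 2, align 2) → ends 26
pad 6 to align 8 for attrs
attrs at 32 (size 8, align 8) → ends 40
signature at 40 (size 1, align 1) → ends 41
crc at 41 (size 1, align 1) → ends 42
tail pad 6 to reach multiple of 8
total 48 bytes, alignment 8
data bytes 36, size 48 → padding 12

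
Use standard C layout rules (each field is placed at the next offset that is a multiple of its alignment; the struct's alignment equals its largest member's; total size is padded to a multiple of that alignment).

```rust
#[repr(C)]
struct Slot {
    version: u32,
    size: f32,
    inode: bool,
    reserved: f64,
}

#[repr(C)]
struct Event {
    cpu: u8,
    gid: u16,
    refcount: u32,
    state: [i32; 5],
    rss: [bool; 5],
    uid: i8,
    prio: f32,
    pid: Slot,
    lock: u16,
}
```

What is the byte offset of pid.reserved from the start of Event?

56

Slot: 0..4  version  (4B, 4-aligned); 4..8  size  (4B, 4-aligned); 8..9  inode  (1B, 1-aligned); 9..16  -- padding (7B); 16..24  reserved  (8B, 8-aligned); sizeof = 24, alignof = 8
0..1  cpu  (1B, 1-aligned)
1..2  -- padding (1B)
2..4  gid  (2B, 2-aligned)
4..8  refcount  (4B, 4-aligned)
8..28  state  (20B, 4-aligned)
28..33  rss  (5B, 1-aligned)
33..34  uid  (1B, 1-aligned)
34..36  -- padding (2B)
36..40  prio  (4B, 4-aligned)
40..64  pid  (24B, 8-aligned)
within Slot: reserved at 16
40 + 16 = 56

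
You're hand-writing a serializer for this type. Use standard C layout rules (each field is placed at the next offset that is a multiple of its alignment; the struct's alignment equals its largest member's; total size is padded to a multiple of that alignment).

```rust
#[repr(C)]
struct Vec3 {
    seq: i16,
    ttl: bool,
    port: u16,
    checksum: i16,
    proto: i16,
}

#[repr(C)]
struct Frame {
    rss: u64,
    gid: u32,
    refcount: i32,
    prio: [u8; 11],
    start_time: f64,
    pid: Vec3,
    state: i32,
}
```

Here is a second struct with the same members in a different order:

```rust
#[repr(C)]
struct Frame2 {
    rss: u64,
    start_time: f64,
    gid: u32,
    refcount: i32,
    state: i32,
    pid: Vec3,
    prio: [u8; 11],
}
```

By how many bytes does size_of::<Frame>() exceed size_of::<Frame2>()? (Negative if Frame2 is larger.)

0

Vec3: 0..2  seq  (2B, 2-aligned); 2..3  ttl  (1B, 1-aligned); 3..4  -- padding (1B); 4..6  port  (2B, 2-aligned); 6..8  checksum  (2B, 2-aligned); 8..10  proto  (2B, 2-aligned); sizeof = 10, alignof = 2
0..8  rss  (8B, 8-aligned)
8..12  gid  (4B, 4-aligned)
12..16  refcount  (4B, 4-aligned)
16..27  prio  (11B, 1-aligned)
27..32  -- padding (5B)
32..40  start_time  (8B, 8-aligned)
40..50  pid  (10B, 2-aligned)
50..52  -- padding (2B)
52..56  state  (4B, 4-aligned)
sizeof = 56, alignof = 8
— Frame2 —
0..8  rss  (8B, 8-aligned)
8..16  start_time  (8B, 8-aligned)
16..20  gid  (4B, 4-aligned)
20..24  refcount  (4B, 4-aligned)
24..28  state  (4B, 4-aligned)
28..38  pid  (10B, 2-aligned)
38..49  prio  (11B, 1-aligned)
49..56  -- tail padding (7B)
sizeof = 56, alignof = 8
56 − 56 = 0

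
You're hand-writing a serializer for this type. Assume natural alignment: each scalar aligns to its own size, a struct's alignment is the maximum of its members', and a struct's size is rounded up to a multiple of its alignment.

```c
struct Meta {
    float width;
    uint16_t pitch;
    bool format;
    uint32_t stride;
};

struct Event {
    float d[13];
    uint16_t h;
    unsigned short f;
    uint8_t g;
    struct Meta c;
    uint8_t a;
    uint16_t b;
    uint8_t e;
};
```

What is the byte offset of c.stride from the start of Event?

68

Meta: 0..4  width  (4B, 4-aligned); 4..6  pitch  (2B, 2-aligned); 6..7  format  (1B, 1-aligned); 7..8  -- padding (1B); 8..12  stride  (4B, 4-aligned); sizeof = 12, alignof = 4
0..52  d  (52B, 4-aligned)
52..54  h  (2B, 2-aligned)
54..56  f  (2B, 2-aligned)
56..57  g  (1B, 1-aligned)
57..60  -- padding (3B)
60..72  c  (12B, 4-aligned)
within Meta: stride at 8
60 + 8 = 68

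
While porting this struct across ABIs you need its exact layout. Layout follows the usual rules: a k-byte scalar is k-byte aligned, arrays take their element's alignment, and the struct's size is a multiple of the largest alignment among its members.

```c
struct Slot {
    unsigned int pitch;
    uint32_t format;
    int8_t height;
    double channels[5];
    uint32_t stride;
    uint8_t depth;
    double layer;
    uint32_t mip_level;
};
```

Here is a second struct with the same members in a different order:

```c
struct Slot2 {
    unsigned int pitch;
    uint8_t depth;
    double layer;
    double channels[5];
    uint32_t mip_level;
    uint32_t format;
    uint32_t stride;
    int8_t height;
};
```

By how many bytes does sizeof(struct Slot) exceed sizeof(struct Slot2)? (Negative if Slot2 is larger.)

8

@0: pitch [4B, align 4] → 4
@4: format [4B, align 4] → 8
@8: height [1B, align 1] → 9
+7 pad (align 8)
@16: channels [40B, align 8] → 56
@56: stride [4B, align 4] → 60
@60: depth [1B, align 1] → 61
+3 pad (align 8)
@64: layer [8B, align 8] → 72
@72: mip_level [4B, align 4] → 76
+4 tail pad (align 8)
size 80, align 8
— Slot2 —
@0: pitch [4B, align 4] → 4
@4: depth [1B, align 1] → 5
+3 pad (align 8)
@8: layer [8B, align 8] → 16
@16: channels [40B, align 8] → 56
@56: mip_level [4B, align 4] → 60
@60: format [4B, align 4] → 64
@64: stride [4B, align 4] → 68
@68: height [1B, align 1] → 69
+3 tail pad (align 8)
size 72, align 8
80 − 72 = 8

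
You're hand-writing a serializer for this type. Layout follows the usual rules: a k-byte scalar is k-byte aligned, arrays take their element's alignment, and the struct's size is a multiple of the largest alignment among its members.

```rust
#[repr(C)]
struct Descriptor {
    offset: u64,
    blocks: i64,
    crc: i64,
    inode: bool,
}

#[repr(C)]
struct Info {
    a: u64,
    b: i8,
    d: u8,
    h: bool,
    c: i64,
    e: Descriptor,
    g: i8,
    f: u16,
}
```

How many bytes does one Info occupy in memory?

64 bytes

Descriptor: 0..8  offset  (8B, 8-aligned); 8..16  blocks  (8B, 8-aligned); 16..24  crc  (8B, 8-aligned); 24..25  inode  (1B, 1-aligned); 25..32  -- tail padding (7B); sizeof = 32, alignof = 8
0..8  a  (8B, 8-aligned)
8..9  b  (1B, 1-aligned)
9..10  d  (1B, 1-aligned)
10..11  h  (1B, 1-aligned)
11..16  -- padding (5B)
16..24  c  (8B, 8-aligned)
24..56  e  (32B, 8-aligned)
56..57  g  (1B, 1-aligned)
57..58  -- padding (1B)
58..60  f  (2B, 2-aligned)
60..64  -- tail padding (4B)
sizeof = 64, alignof = 8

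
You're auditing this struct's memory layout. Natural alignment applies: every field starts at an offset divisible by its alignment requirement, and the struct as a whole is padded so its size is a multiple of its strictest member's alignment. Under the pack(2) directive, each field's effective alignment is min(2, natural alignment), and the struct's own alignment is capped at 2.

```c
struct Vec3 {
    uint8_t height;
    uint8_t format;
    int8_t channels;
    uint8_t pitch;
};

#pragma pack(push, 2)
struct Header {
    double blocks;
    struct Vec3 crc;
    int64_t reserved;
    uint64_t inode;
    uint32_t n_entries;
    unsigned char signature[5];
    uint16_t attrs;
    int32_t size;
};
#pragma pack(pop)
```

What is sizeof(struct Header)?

44 bytes

Vec3: height at 0 (size 1, align 1) → ends 1; format at 1 (size 1, align 1) → ends 2; channels at 2 (size 1, align 1) → ends 3; pitch at 3 (size 1, align 1) → ends 4; total 4 bytes, alignment 1
blocks at 0 (size 8, align 2) → ends 8
crc at 8 (size 4, align 1) → ends 12
reserved at 12 (size 8, align 2) → ends 20
inode at 20 (size 8, align 2) → ends 28
n_entries at 28 (size 4, align 2) → ends 32
signature at 32 (size 5, align 1) → ends 37
pad 1 to align 2 for attrs
attrs at 38 (size 2, align 2) → ends 40
size at 40 (size 4, align 2) → ends 44
total 44 bytes, alignment 2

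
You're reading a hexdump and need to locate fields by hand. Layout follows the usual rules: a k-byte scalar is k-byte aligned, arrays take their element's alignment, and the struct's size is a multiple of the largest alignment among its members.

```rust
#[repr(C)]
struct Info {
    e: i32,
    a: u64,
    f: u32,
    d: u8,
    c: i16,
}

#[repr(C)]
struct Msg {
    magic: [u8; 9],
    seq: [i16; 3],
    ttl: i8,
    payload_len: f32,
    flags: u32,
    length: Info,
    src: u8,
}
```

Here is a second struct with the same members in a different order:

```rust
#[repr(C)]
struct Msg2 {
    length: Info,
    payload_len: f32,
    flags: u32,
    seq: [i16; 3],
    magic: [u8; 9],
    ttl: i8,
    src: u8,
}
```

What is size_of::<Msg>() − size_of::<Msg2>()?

Info: 0..4  e  (4B, 4-aligned); 4..8  -- padding (4B); 8..16  a  (8B, 8-aligned); 16..20  f  (4B, 4-aligned); 20..21  d  (1B, 1-aligned); 21..22  -- padding (1B); 22..24  c  (2B, 2-aligned); sizeof = 24, alignof = 8
0..9  magic  (9B, 1-aligned)
9..10  -- padding (1B)
10..16  seq  (6B, 2-aligned)
16..17  ttl  (1B, 1-aligned)
17..20  -- padding (3B)
20..24  payload_len  (4B, 4-aligned)
24..28  flags  (4B, 4-aligned)
28..32  -- padding (4B)
32..56  length  (24B, 8-aligned)
56..57  src  (1B, 1-aligned)
57..64  -- tail padding (7B)
sizeof = 64, alignof = 8
— Msg2 —
0..24  length  (24B, 8-aligned)
24..28  payload_len  (4B, 4-aligned)
28..32  flags  (4B, 4-aligned)
32..38  seq  (6B, 2-aligned)
38..47  magic  (9B, 1-aligned)
47..48  ttl  (1B, 1-aligned)
48..49  src  (1B, 1-aligned)
49..56  -- tail padding (7B)
sizeof = 56, alignof = 8
64 − 56 = 8

8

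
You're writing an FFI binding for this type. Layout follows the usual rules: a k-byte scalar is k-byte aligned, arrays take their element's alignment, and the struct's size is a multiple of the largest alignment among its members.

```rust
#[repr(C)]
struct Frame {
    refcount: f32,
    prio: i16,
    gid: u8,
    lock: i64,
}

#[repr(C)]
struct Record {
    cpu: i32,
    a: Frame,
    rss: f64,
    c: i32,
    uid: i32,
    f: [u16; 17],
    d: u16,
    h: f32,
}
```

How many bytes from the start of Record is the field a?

8

Frame: 0..4  refcount  (4B, 4-aligned); 4..6  prio  (2B, 2-aligned); 6..7  gid  (1B, 1-aligned); 7..8  -- padding (1B); 8..16  lock  (8B, 8-aligned); sizeof = 16, alignof = 8
0..4  cpu  (4B, 4-aligned)
4..8  -- padding (4B)
8..24  a  (16B, 8-aligned)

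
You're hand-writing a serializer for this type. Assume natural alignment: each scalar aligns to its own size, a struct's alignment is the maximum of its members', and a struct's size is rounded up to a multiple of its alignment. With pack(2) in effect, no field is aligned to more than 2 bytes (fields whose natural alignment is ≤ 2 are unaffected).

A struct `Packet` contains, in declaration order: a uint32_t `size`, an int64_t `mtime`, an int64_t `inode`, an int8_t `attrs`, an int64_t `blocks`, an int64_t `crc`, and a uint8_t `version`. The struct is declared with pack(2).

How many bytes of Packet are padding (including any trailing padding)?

2

@0: size [4B, align 2] → 4
@4: mtime [8B, align 2] → 12
@12: inode [8B, align 2] → 20
@20: attrs [1B, align 1] → 21
+1 pad (align 2)
@22: blocks [8B, align 2] → 30
@30: crc [8B, align 2] → 38
@38: version [1B, align 1] → 39
+1 tail pad (align 2)
size 40, align 2
data bytes 38, size 40 → padding 2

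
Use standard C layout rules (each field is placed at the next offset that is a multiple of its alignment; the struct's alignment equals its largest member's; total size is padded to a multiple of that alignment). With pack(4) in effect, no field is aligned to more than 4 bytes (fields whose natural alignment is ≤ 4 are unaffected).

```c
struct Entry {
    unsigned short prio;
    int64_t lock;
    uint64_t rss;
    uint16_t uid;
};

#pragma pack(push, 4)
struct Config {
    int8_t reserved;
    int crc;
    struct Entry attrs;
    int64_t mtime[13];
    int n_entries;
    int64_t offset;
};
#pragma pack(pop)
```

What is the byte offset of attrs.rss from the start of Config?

24

Entry: 0..2  prio  (2B, 2-aligned); 2..8  -- padding (6B); 8..16  lock  (8B, 8-aligned); 16..24  rss  (8B, 8-aligned); 24..26  uid  (2B, 2-aligned); 26..32  -- tail padding (6B); sizeof = 32, alignof = 8
0..1  reserved  (1B, 1-aligned)
1..4  -- padding (3B)
4..8  crc  (4B, 4-aligned)
8..40  attrs  (32B, 4-aligned)
within Entry: rss at 16
8 + 16 = 24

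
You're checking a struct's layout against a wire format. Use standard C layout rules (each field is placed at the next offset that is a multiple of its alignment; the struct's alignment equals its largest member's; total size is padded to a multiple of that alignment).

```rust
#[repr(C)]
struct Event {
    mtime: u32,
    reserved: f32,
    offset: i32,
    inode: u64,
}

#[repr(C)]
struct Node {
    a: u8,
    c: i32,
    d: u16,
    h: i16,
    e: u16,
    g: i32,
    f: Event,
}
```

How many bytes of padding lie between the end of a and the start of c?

3

Event: mtime at 0 (size 4, align 4) → ends 4; reserved at 4 (size 4, align 4) → ends 8; offset at 8 (size 4, align 4) → ends 12; pad 4 to align 8 for inode; inode at 16 (size 8, align 8) → ends 24; total 24 bytes, alignment 8
a at 0 (size 1, align 1) → ends 1
pad 3 to align 4 for c
c at 4 (size 4, align 4) → ends 8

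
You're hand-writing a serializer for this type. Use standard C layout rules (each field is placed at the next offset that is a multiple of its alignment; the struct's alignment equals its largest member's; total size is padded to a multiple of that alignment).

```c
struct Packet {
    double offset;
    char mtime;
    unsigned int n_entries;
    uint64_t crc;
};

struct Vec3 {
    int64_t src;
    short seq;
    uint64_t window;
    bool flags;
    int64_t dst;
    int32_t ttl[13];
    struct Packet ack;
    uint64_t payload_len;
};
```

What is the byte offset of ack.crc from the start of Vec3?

Packet: offset at 0 (size 8, align 8) → ends 8; mtime at 8 (size 1, align 1) → ends 9; pad 3 to align 4 for n_entries; n_entries at 12 (size 4, align 4) → ends 16; crc at 16 (size 8, align 8) → ends 24; total 24 bytes, alignment 8
src at 0 (size 8, align 8) → ends 8
seq at 8 (size 2, align 2) → ends 10
pad 6 to align 8 for window
window at 16 (size 8, align 8) → ends 24
flags at 24 (size 1, align 1) → ends 25
pad 7 to align 8 for dst
dst at 32 (size 8, align 8) → ends 40
ttl at 40 (size 52, align 4) → ends 92
pad 4 to align 8 for ack
ack at 96 (size 24, align 8) → ends 120
within Packet: crc at 16
96 + 16 = 112

112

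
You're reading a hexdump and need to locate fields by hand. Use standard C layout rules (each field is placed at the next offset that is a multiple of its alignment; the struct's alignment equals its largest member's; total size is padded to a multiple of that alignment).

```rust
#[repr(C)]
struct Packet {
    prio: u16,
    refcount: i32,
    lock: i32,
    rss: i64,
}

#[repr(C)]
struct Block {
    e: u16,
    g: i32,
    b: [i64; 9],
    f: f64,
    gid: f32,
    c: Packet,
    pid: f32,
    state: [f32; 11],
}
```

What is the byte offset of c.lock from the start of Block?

104

Packet: @0: prio [2B, align 2] → 2; +2 pad (align 4); @4: refcount [4B, align 4] → 8; @8: lock [4B, align 4] → 12; +4 pad (align 8); @16: rss [8B, align 8] → 24; size 24, align 8
@0: e [2B, align 2] → 2
+2 pad (align 4)
@4: g [4B, align 4] → 8
@8: b [72B, align 8] → 80
@80: f [8B, align 8] → 88
@88: gid [4B, align 4] → 92
+4 pad (align 8)
@96: c [24B, align 8] → 120
within Packet: lock at 8
96 + 8 = 104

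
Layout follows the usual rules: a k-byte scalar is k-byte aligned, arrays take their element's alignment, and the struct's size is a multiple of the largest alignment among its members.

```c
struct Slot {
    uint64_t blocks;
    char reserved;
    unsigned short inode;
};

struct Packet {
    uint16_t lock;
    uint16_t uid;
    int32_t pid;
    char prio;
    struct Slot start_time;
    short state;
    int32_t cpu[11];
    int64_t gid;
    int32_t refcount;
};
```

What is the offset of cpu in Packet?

Slot: @0: blocks [8B, align 8] → 8; @8: reserved [1B, align 1] → 9; +1 pad (align 2); @10: inode [2B, align 2] → 12; +4 tail pad (align 8); size 16, align 8
@0: lock [2B, align 2] → 2
@2: uid [2B, align 2] → 4
@4: pid [4B, align 4] → 8
@8: prio [1B, align 1] → 9
+7 pad (align 8)
@16: start_time [16B, align 8] → 32
@32: state [2B, align 2] → 34
+2 pad (align 4)
@36: cpu [44B, align 4] → 80

36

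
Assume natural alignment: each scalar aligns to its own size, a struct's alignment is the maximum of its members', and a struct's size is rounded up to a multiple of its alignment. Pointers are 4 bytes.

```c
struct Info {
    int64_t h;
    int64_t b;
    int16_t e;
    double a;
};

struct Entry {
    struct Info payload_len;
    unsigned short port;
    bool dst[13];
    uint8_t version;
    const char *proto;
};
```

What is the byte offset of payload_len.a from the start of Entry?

24

Info: 0..8  h  (8B, 8-aligned); 8..16  b  (8B, 8-aligned); 16..18  e  (2B, 2-aligned); 18..24  -- padding (6B); 24..32  a  (8B, 8-aligned); sizeof = 32, alignof = 8
0..32  payload_len  (32B, 8-aligned)
within Info: a at 24
0 + 24 = 24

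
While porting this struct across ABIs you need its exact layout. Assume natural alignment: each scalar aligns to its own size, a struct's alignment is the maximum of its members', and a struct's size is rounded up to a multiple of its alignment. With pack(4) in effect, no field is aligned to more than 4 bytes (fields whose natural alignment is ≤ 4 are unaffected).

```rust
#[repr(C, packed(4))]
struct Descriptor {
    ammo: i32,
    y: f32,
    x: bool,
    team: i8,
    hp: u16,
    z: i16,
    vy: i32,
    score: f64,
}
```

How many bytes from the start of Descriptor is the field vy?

ammo at 0 (size 4, align 4) → ends 4
y at 4 (size 4, align 4) → ends 8
x at 8 (size 1, align 1) → ends 9
team at 9 (size 1, align 1) → ends 10
hp at 10 (size 2, align 2) → ends 12
z at 12 (size 2, align 2) → ends 14
pad 2 to align 4 for vy
vy at 16 (size 4, align 4) → ends 20

16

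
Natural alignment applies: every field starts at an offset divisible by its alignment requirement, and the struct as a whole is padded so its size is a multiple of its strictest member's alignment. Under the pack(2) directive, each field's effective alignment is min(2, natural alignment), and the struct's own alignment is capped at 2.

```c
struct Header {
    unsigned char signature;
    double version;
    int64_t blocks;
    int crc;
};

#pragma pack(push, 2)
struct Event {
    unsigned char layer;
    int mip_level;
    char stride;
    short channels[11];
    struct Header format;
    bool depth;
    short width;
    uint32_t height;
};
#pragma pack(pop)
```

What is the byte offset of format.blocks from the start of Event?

46

Header: 0..1  signature  (1B, 1-aligned); 1..8  -- padding (7B); 8..16  version  (8B, 8-aligned); 16..24  blocks  (8B, 8-aligned); 24..28  crc  (4B, 4-aligned); 28..32  -- tail padding (4B); sizeof = 32, alignof = 8
0..1  layer  (1B, 1-aligned)
1..2  -- padding (1B)
2..6  mip_level  (4B, 2-aligned)
6..7  stride  (1B, 1-aligned)
7..8  -- padding (1B)
8..30  channels  (22B, 2-aligned)
30..62  format  (32B, 2-aligned)
within Header: blocks at 16
30 + 16 = 46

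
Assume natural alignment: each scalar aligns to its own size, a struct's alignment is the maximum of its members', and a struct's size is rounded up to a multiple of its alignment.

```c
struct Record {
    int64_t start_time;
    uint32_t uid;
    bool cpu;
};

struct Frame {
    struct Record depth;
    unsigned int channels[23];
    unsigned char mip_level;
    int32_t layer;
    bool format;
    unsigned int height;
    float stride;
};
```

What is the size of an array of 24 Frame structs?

3072

Record: start_time at 0 (size 8, align 8) → ends 8; uid at 8 (size 4, align 4) → ends 12; cpu at 12 (size 1, align 1) → ends 13; tail pad 3 to reach multiple of 8; total 16 bytes, alignment 8
depth at 0 (size 16, align 8) → ends 16
channels at 16 (size 92, align 4) → ends 108
mip_level at 108 (size 1, align 1) → ends 109
pad 3 to align 4 for layer
layer at 112 (size 4, align 4) → ends 116
format at 116 (size 1, align 1) → ends 117
pad 3 to align 4 for height
height at 120 (size 4, align 4) → ends 124
stride at 124 (size 4, align 4) → ends 128
total 128 bytes, alignment 8
array of 24: 24 × 128 = 3072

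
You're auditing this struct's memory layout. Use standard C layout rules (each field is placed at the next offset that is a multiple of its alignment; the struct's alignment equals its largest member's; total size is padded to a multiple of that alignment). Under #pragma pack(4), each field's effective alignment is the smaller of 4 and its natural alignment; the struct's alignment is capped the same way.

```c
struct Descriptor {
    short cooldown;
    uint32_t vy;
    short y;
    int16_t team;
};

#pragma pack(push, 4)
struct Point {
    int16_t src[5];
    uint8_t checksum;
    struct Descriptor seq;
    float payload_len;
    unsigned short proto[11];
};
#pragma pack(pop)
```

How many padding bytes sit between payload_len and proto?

0

Descriptor: cooldown at 0 (size 2, align 2) → ends 2; pad 2 to align 4 for vy; vy at 4 (size 4, align 4) → ends 8; y at 8 (size 2, align 2) → ends 10; team at 10 (size 2, align 2) → ends 12; total 12 bytes, alignment 4
src at 0 (size 10, align 2) → ends 10
checksum at 10 (size 1, align 1) → ends 11
pad 1 to align 4 for seq
seq at 12 (size 12, align 4) → ends 24
payload_len at 24 (size 4, align 4) → ends 28
proto at 28 (size 22, align 2) → ends 50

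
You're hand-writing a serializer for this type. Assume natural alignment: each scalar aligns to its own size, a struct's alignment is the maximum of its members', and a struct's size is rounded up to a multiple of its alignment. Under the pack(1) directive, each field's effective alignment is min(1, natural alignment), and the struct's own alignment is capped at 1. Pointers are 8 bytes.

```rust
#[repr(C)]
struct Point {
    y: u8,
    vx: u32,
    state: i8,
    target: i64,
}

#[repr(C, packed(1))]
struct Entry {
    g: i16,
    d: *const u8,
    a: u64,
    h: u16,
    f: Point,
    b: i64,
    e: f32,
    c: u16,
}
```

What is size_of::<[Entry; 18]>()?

Point: y at 0 (size 1, align 1) → ends 1; pad 3 to align 4 for vx; vx at 4 (size 4, align 4) → ends 8; state at 8 (size 1, align 1) → ends 9; pad 7 to align 8 for target; target at 16 (size 8, align 8) → ends 24; total 24 bytes, alignment 8
g at 0 (size 2, align 1) → ends 2
d at 2 (size 8, align 1) → ends 10
a at 10 (size 8, align 1) → ends 18
h at 18 (size 2, align 1) → ends 20
f at 20 (size 24, align 1) → ends 44
b at 44 (size 8, align 1) → ends 52
e at 52 (size 4, align 1) → ends 56
c at 56 (size 2, align 1) → ends 58
total 58 bytes, alignment 1
array of 18: 18 × 58 = 1044

1044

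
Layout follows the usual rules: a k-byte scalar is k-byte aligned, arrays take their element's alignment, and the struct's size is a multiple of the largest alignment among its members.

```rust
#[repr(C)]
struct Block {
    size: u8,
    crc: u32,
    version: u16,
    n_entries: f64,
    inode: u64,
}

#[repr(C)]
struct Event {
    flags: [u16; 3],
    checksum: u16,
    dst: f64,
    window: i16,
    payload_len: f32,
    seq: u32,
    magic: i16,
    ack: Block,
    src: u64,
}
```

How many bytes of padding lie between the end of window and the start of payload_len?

Block: size at 0 (size 1, align 1) → ends 1; pad 3 to align 4 for crc; crc at 4 (size 4, align 4) → ends 8; version at 8 (size 2, align 2) → ends 10; pad 6 to align 8 for n_entries; n_entries at 16 (size 8, align 8) → ends 24; inode at 24 (size 8, align 8) → ends 32; total 32 bytes, alignment 8
flags at 0 (size 6, align 2) → ends 6
checksum at 6 (size 2, align 2) → ends 8
dst at 8 (size 8, align 8) → ends 16
window at 16 (size 2, align 2) → ends 18
pad 2 to align 4 for payload_len
payload_len at 20 (size 4, align 4) → ends 24

2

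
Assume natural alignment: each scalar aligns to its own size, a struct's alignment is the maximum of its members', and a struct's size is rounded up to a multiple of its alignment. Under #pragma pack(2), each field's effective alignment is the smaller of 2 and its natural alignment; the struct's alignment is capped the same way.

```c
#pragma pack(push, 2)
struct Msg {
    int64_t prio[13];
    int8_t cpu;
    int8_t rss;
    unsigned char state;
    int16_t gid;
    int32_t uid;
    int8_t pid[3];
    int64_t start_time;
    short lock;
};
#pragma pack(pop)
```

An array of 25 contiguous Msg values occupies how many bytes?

0..104  prio  (104B, 2-aligned)
104..105  cpu  (1B, 1-aligned)
105..106  rss  (1B, 1-aligned)
106..107  state  (1B, 1-aligned)
107..108  -- padding (1B)
108..110  gid  (2B, 2-aligned)
110..114  uid  (4B, 2-aligned)
114..117  pid  (3B, 1-aligned)
117..118  -- padding (1B)
118..126  start_time  (8B, 2-aligned)
126..128  lock  (2B, 2-aligned)
sizeof = 128, alignof = 2
array of 25: 25 × 128 = 3200

3200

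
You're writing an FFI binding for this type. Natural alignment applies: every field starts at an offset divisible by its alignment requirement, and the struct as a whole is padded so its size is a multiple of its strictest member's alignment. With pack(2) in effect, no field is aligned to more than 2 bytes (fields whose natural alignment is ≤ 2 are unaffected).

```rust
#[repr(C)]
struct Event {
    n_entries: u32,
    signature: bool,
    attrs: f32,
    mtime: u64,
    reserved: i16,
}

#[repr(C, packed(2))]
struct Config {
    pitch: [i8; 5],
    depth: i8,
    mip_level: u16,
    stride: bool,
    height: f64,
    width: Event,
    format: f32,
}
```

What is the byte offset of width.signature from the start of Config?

22

Event: 0..4  n_entries  (4B, 4-aligned); 4..5  signature  (1B, 1-aligned); 5..8  -- padding (3B); 8..12  attrs  (4B, 4-aligned); 12..16  -- padding (4B); 16..24  mtime  (8B, 8-aligned); 24..26  reserved  (2B, 2-aligned); 26..32  -- tail padding (6B); sizeof = 32, alignof = 8
0..5  pitch  (5B, 1-aligned)
5..6  depth  (1B, 1-aligned)
6..8  mip_level  (2B, 2-aligned)
8..9  stride  (1B, 1-aligned)
9..10  -- padding (1B)
10..18  height  (8B, 2-aligned)
18..50  width  (32B, 2-aligned)
within Event: signature at 4
18 + 4 = 22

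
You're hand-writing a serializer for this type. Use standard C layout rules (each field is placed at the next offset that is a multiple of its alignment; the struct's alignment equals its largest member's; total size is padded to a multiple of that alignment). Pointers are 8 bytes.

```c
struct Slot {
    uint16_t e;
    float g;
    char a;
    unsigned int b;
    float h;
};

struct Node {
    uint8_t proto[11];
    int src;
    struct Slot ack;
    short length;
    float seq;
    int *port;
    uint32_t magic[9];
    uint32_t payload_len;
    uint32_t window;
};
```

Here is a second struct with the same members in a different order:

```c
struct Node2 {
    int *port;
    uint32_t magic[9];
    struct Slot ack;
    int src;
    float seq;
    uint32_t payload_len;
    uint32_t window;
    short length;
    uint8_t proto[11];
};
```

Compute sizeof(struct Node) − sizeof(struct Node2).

8

Slot: e at 0 (size 2, align 2) → ends 2; pad 2 to align 4 for g; g at 4 (size 4, align 4) → ends 8; a at 8 (size 1, align 1) → ends 9; pad 3 to align 4 for b; b at 12 (size 4, align 4) → ends 16; h at 16 (size 4, align 4) → ends 20; total 20 bytes, alignment 4
proto at 0 (size 11, align 1) → ends 11
pad 1 to align 4 for src
src at 12 (size 4, align 4) → ends 16
ack at 16 (size 20, align 4) → ends 36
length at 36 (size 2, align 2) → ends 38
pad 2 to align 4 for seq
seq at 40 (size 4, align 4) → ends 44
pad 4 to align 8 for port
port at 48 (size 8, align 8) → ends 56
magic at 56 (size 36, align 4) → ends 92
payload_len at 92 (size 4, align 4) → ends 96
window at 96 (size 4, align 4) → ends 100
tail pad 4 to reach multiple of 8
total 104 bytes, alignment 8
— Node2 —
port at 0 (size 8, align 8) → ends 8
magic at 8 (size 36, align 4) → ends 44
ack at 44 (size 20, align 4) → ends 64
src at 64 (size 4, align 4) → ends 68
seq at 68 (size 4, align 4) → ends 72
payload_len at 72 (size 4, align 4) → ends 76
window at 76 (size 4, align 4) → ends 80
length at 80 (size 2, align 2) → ends 82
proto at 82 (size 11, align 1) → ends 93
tail pad 3 to reach multiple of 8
total 96 bytes, alignment 8
104 − 96 = 8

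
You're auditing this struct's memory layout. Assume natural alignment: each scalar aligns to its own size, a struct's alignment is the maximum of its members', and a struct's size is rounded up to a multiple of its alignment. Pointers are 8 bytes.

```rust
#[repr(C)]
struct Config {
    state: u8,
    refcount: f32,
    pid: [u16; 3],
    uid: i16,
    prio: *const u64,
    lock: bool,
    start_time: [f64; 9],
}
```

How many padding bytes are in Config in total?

10

0..1  state  (1B, 1-aligned)
1..4  -- padding (3B)
4..8  refcount  (4B, 4-aligned)
8..14  pid  (6B, 2-aligned)
14..16  uid  (2B, 2-aligned)
16..24  prio  (8B, 8-aligned)
24..25  lock  (1B, 1-aligned)
25..32  -- padding (7B)
32..104  start_time  (72B, 8-aligned)
sizeof = 104, alignof = 8
data bytes 94, size 104 → padding 10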